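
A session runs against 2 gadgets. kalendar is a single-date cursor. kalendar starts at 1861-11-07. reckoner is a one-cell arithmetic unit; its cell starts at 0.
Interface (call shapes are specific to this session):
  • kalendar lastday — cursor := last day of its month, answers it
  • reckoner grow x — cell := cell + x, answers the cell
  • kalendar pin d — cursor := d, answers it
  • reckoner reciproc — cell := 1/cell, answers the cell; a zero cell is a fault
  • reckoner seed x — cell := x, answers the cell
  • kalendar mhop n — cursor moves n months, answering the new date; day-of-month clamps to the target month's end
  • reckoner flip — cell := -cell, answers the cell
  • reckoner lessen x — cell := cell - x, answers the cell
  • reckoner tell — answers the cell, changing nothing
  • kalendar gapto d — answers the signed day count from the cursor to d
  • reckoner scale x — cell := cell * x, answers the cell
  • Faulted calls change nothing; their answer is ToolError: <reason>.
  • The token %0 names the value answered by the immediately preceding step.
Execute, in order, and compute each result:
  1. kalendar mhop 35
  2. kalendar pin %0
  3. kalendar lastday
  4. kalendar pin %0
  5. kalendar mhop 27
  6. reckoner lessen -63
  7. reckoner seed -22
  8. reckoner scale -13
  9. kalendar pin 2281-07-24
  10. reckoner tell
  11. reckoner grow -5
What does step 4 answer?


Answer: 1864-10-31

Derivation:
// 1. kalendar mhop(n: 35) ~> 1864-10-07
// 2. kalendar pin(d: %0) ~> 1864-10-07
// 3. kalendar lastday() ~> 1864-10-31
// 4. kalendar pin(d: %0) ~> 1864-10-31
// 5. kalendar mhop(n: 27) ~> 1867-01-31
// 6. reckoner lessen(x: -63) ~> 63
// 7. reckoner seed(x: -22) ~> -22
// 8. reckoner scale(x: -13) ~> 286
// 9. kalendar pin(d: 2281-07-24) ~> 2281-07-24
// 10. reckoner tell() ~> 286
// 11. reckoner grow(x: -5) ~> 281


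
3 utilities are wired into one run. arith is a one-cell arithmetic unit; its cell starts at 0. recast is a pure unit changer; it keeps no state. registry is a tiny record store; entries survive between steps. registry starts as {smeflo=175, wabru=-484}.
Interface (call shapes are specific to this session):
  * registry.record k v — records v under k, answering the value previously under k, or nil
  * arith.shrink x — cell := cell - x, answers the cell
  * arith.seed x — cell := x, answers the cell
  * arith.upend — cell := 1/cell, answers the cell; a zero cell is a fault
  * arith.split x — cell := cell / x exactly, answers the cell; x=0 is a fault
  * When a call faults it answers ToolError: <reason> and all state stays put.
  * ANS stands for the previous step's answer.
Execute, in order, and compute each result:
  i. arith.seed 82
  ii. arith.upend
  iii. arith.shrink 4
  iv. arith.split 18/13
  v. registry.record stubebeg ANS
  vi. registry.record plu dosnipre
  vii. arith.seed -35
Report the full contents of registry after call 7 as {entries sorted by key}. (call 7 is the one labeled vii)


Answer: {plu=dosnipre, smeflo=175, stubebeg=-1417/492, wabru=-484}

Derivation:
Step: arith.seed[x=82]
Result: 82
Step: arith.upend[]
Result: 1/82
Step: arith.shrink[x=4]
Result: -327/82
Step: arith.split[x=18/13]
Result: -1417/492
Step: registry.record[k=stubebeg; v=ANS]
Result: nil
Step: registry.record[k=plu; v=dosnipre]
Result: nil
Step: arith.seed[x=-35]
Result: -35


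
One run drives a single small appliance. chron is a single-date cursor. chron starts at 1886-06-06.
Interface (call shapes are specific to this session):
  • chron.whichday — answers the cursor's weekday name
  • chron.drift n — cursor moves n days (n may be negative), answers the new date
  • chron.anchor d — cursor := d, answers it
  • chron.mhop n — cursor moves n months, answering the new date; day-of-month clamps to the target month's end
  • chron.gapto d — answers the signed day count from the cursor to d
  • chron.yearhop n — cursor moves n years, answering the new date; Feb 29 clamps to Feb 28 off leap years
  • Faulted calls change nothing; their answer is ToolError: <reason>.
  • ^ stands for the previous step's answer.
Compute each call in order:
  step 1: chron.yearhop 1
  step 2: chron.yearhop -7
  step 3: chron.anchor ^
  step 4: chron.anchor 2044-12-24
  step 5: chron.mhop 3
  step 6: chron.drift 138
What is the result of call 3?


Answer: 1880-06-06

Derivation:
~$ chron.yearhop n: 1
:: 1887-06-06
~$ chron.yearhop n: -7
:: 1880-06-06
~$ chron.anchor d: ^
:: 1880-06-06
~$ chron.anchor d: 2044-12-24
:: 2044-12-24
~$ chron.mhop n: 3
:: 2045-03-24
~$ chron.drift n: 138
:: 2045-08-09


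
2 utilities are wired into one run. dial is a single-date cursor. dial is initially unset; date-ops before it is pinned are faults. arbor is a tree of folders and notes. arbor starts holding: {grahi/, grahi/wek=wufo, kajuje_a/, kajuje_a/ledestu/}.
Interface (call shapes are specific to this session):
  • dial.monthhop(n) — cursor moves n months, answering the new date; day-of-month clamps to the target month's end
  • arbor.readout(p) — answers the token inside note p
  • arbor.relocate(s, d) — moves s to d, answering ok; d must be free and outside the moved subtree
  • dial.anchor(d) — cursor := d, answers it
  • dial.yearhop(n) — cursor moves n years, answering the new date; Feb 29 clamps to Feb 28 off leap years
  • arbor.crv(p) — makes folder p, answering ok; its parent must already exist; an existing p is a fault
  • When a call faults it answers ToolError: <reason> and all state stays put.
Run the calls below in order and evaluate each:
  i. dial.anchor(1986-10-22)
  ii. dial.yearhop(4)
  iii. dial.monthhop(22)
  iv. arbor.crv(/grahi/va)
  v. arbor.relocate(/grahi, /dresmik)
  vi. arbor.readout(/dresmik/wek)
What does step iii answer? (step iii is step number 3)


Answer: 1992-08-22

Derivation:
I use dial.anchor(d→1986-10-22), giving 1986-10-22.
Then dial.yearhop(n→4), giving 1990-10-22.
I use dial.monthhop(n→22), giving 1992-08-22.
I call arbor.crv(p→/grahi/va), and see ok.
I try arbor.relocate(s→/grahi, d→/dresmik), → ok.
I run arbor.readout(p→/dresmik/wek): wufo.


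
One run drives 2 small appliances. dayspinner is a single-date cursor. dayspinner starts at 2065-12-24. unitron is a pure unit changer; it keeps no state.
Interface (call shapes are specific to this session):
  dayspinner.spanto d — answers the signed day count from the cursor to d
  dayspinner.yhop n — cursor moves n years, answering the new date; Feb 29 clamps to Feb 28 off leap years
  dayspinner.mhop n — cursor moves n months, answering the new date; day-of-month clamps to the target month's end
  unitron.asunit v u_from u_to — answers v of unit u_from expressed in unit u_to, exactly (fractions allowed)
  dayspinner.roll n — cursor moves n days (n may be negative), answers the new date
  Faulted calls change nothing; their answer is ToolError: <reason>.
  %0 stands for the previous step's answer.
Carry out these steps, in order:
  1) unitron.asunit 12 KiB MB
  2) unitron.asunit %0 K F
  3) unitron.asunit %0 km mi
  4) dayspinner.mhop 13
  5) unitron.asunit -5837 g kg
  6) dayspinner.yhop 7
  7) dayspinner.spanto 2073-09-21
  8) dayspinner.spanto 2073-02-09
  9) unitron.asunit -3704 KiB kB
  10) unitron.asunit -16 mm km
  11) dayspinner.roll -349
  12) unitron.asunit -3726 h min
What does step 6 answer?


% 1. asunit(v→12, u_from→KiB, u_to→MB) -> 192/15625
% 2. asunit(v→%0, u_from→K, u_to→F) -> -143639963/312500
% 3. asunit(v→%0, u_from→km, u_to→mi) -> -143639963/502920
% 4. mhop(n→13) -> 2067-01-24
% 5. asunit(v→-5837, u_from→g, u_to→kg) -> -5837/1000
% 6. yhop(n→7) -> 2074-01-24
% 7. spanto(d→2073-09-21) -> -125
% 8. spanto(d→2073-02-09) -> -349
% 9. asunit(v→-3704, u_from→KiB, u_to→kB) -> -474112/125
% 10. asunit(v→-16, u_from→mm, u_to→km) -> -1/62500
% 11. roll(n→-349) -> 2073-02-09
% 12. asunit(v→-3726, u_from→h, u_to→min) -> -223560

Answer: 2074-01-24


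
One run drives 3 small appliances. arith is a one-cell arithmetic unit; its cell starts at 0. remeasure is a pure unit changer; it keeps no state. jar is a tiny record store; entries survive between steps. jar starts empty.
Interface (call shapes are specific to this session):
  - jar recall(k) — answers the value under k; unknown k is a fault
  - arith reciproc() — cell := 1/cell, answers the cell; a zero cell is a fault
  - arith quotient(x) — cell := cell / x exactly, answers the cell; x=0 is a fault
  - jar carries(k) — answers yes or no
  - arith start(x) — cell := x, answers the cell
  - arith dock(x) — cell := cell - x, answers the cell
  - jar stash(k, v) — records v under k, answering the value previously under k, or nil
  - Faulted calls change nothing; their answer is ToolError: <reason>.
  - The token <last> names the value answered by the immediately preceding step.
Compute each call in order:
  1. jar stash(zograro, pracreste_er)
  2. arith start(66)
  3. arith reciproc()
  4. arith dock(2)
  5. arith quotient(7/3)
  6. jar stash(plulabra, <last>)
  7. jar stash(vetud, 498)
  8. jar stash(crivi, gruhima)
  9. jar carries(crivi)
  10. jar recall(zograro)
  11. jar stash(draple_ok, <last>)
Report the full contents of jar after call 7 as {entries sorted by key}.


Answer: {plulabra=-131/154, vetud=498, zograro=pracreste_er}

Derivation:
>> jar stash(k: zograro, v: pracreste_er)
<< nil
>> arith start(x: 66)
<< 66
>> arith reciproc()
<< 1/66
>> arith dock(x: 2)
<< -131/66
>> arith quotient(x: 7/3)
<< -131/154
>> jar stash(k: plulabra, v: <last>)
<< nil
>> jar stash(k: vetud, v: 498)
<< nil
>> jar stash(k: crivi, v: gruhima)
<< nil
>> jar carries(k: crivi)
<< yes
>> jar recall(k: zograro)
<< pracreste_er
>> jar stash(k: draple_ok, v: <last>)
<< nil


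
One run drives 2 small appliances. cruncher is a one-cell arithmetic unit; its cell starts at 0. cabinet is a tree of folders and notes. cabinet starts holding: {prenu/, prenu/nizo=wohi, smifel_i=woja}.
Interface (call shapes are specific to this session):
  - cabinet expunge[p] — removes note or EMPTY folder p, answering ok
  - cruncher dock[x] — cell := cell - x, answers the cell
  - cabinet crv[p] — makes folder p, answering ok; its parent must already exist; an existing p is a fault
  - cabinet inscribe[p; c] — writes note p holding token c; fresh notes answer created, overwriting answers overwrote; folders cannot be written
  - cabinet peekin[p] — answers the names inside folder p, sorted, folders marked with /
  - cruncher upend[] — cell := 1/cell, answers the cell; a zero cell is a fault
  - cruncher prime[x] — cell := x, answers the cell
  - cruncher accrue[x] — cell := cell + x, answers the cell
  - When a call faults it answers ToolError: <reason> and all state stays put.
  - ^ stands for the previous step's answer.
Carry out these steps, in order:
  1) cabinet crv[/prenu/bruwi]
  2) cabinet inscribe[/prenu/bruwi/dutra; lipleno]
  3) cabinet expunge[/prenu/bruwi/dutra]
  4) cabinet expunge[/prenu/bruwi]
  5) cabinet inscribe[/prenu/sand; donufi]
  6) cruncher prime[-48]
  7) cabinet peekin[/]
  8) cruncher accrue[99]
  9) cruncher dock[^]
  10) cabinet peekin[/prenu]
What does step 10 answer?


Answer: [nizo, sand]

Derivation:
~$ cabinet crv p: /prenu/bruwi
= ok
~$ cabinet inscribe p: /prenu/bruwi/dutra c: lipleno
= created
~$ cabinet expunge p: /prenu/bruwi/dutra
= ok
~$ cabinet expunge p: /prenu/bruwi
= ok
~$ cabinet inscribe p: /prenu/sand c: donufi
= created
~$ cruncher prime x: -48
= -48
~$ cabinet peekin p: /
= [prenu/, smifel_i]
~$ cruncher accrue x: 99
= 51
~$ cruncher dock x: ^
= 0
~$ cabinet peekin p: /prenu
= [nizo, sand]


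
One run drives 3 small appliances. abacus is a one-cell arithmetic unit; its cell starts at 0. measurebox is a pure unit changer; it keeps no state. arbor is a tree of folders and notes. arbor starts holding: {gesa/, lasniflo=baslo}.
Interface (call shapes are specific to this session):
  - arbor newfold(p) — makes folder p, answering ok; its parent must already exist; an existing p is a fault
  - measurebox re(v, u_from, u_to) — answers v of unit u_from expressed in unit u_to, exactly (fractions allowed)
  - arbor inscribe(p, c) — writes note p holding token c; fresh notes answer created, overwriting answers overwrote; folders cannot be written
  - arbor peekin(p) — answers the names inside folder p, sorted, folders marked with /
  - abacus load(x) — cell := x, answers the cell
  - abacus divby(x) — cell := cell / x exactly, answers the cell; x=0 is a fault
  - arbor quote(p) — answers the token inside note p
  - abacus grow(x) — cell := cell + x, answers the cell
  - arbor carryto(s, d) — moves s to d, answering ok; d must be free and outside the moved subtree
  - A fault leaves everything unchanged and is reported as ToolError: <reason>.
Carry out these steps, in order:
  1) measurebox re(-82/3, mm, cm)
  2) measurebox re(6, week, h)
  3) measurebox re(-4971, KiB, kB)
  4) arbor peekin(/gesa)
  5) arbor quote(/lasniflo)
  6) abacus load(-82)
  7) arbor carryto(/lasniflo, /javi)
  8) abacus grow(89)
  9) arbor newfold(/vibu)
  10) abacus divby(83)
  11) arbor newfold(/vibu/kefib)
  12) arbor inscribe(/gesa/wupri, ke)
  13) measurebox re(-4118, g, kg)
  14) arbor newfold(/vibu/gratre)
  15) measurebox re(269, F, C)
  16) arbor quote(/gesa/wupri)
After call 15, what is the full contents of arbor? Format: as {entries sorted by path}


Answer: {gesa/, gesa/wupri=ke, javi=baslo, vibu/, vibu/gratre/, vibu/kefib/}

Derivation:
Step: measurebox re[v→-82/3; u_from→mm; u_to→cm]
Result: -41/15
Step: measurebox re[v→6; u_from→week; u_to→h]
Result: 1008
Step: measurebox re[v→-4971; u_from→KiB; u_to→kB]
Result: -636288/125
Step: arbor peekin[p→/gesa]
Result: []
Step: arbor quote[p→/lasniflo]
Result: baslo
Step: abacus load[x→-82]
Result: -82
Step: arbor carryto[s→/lasniflo; d→/javi]
Result: ok
Step: abacus grow[x→89]
Result: 7
Step: arbor newfold[p→/vibu]
Result: ok
Step: abacus divby[x→83]
Result: 7/83
Step: arbor newfold[p→/vibu/kefib]
Result: ok
Step: arbor inscribe[p→/gesa/wupri; c→ke]
Result: created
Step: measurebox re[v→-4118; u_from→g; u_to→kg]
Result: -2059/500
Step: arbor newfold[p→/vibu/gratre]
Result: ok
Step: measurebox re[v→269; u_from→F; u_to→C]
Result: 395/3
Step: arbor quote[p→/gesa/wupri]
Result: ke


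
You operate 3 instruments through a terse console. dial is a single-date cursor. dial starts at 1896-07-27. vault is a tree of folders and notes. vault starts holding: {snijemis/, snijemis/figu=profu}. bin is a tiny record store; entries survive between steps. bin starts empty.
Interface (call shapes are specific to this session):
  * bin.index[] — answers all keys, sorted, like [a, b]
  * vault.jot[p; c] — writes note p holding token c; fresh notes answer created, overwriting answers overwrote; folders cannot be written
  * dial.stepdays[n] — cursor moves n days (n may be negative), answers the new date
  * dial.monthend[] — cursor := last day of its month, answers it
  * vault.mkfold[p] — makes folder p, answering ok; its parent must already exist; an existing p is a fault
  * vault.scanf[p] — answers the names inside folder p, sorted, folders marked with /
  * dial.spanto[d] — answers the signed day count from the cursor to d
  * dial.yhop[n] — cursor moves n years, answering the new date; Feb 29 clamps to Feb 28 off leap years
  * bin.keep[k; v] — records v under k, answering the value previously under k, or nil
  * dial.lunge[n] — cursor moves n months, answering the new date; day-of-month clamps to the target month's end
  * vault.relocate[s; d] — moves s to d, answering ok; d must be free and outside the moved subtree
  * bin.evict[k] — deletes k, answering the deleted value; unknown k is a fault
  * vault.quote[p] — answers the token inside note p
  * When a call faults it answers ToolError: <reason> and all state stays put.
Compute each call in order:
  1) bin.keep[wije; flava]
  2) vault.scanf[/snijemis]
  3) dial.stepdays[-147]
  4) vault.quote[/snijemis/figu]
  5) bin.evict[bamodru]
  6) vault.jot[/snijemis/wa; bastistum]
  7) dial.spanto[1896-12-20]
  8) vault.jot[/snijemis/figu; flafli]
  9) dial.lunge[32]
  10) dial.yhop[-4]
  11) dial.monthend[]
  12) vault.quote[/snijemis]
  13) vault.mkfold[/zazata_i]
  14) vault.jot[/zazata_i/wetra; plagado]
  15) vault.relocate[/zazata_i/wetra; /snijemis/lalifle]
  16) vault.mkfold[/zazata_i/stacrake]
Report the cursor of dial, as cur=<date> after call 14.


Answer: cur=1894-11-30

Derivation:
Act: bin.keep[k: wije; v: flava]
Obs: nil
Act: vault.scanf[p: /snijemis]
Obs: [figu]
Act: dial.stepdays[n: -147]
Obs: 1896-03-02
Act: vault.quote[p: /snijemis/figu]
Obs: profu
Act: bin.evict[k: bamodru]
Obs: ToolError: no such key bamodru
Act: vault.jot[p: /snijemis/wa; c: bastistum]
Obs: created
Act: dial.spanto[d: 1896-12-20]
Obs: 293
Act: vault.jot[p: /snijemis/figu; c: flafli]
Obs: overwrote
Act: dial.lunge[n: 32]
Obs: 1898-11-02
Act: dial.yhop[n: -4]
Obs: 1894-11-02
Act: dial.monthend[]
Obs: 1894-11-30
Act: vault.quote[p: /snijemis]
Obs: ToolError: is a directory
Act: vault.mkfold[p: /zazata_i]
Obs: ok
Act: vault.jot[p: /zazata_i/wetra; c: plagado]
Obs: created
Act: vault.relocate[s: /zazata_i/wetra; d: /snijemis/lalifle]
Obs: ok
Act: vault.mkfold[p: /zazata_i/stacrake]
Obs: ok


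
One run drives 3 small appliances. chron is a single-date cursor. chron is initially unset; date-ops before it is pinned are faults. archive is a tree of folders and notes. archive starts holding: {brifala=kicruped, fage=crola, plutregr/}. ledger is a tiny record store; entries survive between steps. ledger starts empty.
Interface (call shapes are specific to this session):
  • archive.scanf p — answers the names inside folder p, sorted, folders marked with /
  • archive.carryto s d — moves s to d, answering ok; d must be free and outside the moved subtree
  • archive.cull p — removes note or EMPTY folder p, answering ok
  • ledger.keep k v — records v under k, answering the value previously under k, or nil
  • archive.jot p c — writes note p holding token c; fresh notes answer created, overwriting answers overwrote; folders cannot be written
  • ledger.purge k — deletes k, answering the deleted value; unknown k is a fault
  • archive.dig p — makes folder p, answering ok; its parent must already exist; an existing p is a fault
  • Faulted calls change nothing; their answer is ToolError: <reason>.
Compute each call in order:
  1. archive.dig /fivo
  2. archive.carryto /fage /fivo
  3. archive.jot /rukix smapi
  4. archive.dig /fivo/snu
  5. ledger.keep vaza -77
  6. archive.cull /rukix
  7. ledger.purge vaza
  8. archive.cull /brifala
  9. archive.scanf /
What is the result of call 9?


[in] archive.dig p=/fivo
  ok
[in] archive.carryto s=/fage d=/fivo
  ToolError: exists
[in] archive.jot p=/rukix c=smapi
  created
[in] archive.dig p=/fivo/snu
  ok
[in] ledger.keep k=vaza v=-77
  nil
[in] archive.cull p=/rukix
  ok
[in] ledger.purge k=vaza
  -77
[in] archive.cull p=/brifala
  ok
[in] archive.scanf p=/
  [fage, fivo/, plutregr/]

Answer: [fage, fivo/, plutregr/]


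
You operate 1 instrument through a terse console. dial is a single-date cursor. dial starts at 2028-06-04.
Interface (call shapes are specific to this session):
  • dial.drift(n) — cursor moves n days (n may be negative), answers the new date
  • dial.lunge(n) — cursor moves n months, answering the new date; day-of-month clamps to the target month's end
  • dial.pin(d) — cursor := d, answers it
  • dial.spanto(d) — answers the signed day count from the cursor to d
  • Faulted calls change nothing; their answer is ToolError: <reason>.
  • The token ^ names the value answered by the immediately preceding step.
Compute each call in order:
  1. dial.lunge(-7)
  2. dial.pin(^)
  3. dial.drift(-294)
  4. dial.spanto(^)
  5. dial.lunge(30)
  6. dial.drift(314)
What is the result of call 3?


Answer: 2027-01-14

Derivation:
Act: lunge[-7]
Obs: 2027-11-04
Act: pin[^]
Obs: 2027-11-04
Act: drift[-294]
Obs: 2027-01-14
Act: spanto[^]
Obs: 0
Act: lunge[30]
Obs: 2029-07-14
Act: drift[314]
Obs: 2030-05-24


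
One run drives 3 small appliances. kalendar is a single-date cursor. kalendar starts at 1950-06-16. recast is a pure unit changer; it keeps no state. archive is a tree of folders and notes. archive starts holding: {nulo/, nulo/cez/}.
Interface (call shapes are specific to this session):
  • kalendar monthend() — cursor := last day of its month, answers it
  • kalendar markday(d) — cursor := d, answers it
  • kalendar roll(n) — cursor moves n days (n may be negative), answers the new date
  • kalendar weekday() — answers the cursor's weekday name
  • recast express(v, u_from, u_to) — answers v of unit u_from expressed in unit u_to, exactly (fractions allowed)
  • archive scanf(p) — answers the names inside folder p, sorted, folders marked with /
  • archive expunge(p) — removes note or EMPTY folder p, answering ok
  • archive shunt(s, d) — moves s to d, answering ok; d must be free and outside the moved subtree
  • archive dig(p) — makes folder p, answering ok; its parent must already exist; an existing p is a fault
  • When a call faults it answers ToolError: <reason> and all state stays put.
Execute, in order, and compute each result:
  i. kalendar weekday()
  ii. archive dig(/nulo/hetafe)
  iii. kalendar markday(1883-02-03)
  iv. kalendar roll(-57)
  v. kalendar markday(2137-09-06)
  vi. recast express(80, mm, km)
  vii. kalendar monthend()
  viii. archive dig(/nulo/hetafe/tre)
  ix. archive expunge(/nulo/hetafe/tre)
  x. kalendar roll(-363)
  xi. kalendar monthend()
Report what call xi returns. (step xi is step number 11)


# kalendar weekday() ~> Friday
# archive dig(p='/nulo/hetafe') ~> ok
# kalendar markday(d='1883-02-03') ~> 1883-02-03
# kalendar roll(n='-57') ~> 1882-12-08
# kalendar markday(d='2137-09-06') ~> 2137-09-06
# recast express(v='80', u_from='mm', u_to='km') ~> 1/12500
# kalendar monthend() ~> 2137-09-30
# archive dig(p='/nulo/hetafe/tre') ~> ok
# archive expunge(p='/nulo/hetafe/tre') ~> ok
# kalendar roll(n='-363') ~> 2136-10-02
# kalendar monthend() ~> 2136-10-31

Answer: 2136-10-31


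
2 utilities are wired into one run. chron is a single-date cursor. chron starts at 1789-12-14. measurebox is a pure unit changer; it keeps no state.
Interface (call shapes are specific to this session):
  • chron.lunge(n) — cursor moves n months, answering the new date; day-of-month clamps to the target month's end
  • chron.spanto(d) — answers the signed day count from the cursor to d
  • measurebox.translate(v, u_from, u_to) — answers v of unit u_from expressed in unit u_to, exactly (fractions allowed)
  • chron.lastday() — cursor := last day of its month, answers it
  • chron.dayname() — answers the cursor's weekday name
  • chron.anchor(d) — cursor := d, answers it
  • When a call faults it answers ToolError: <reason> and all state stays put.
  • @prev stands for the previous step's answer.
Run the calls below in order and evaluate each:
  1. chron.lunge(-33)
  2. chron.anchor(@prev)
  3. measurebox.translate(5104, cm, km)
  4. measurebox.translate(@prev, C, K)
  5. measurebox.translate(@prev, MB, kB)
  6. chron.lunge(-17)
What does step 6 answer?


>>> chron.lunge -33
:: 1787-03-14
>>> chron.anchor @prev
:: 1787-03-14
>>> measurebox.translate 5104 cm km
:: 319/6250
>>> measurebox.translate @prev C K
:: 3415013/12500
>>> measurebox.translate @prev MB kB
:: 6830026/25
>>> chron.lunge -17
:: 1785-10-14

Answer: 1785-10-14


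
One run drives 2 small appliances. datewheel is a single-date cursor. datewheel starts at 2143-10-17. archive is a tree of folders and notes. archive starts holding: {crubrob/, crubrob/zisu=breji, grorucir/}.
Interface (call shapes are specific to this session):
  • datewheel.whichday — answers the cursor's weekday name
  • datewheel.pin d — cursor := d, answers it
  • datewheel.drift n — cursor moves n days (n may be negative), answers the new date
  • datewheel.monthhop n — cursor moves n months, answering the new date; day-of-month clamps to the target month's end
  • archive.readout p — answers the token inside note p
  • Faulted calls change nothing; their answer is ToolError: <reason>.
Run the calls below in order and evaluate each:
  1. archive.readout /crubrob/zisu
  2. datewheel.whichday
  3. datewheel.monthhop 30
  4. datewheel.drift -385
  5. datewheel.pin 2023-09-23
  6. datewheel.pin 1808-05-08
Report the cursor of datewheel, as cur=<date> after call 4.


·→ readout(p=/crubrob/zisu)
·← breji
·→ whichday()
·← Thursday
·→ monthhop(n=30)
·← 2146-04-17
·→ drift(n=-385)
·← 2145-03-28
·→ pin(d=2023-09-23)
·← 2023-09-23
·→ pin(d=1808-05-08)
·← 1808-05-08

Answer: cur=2145-03-28


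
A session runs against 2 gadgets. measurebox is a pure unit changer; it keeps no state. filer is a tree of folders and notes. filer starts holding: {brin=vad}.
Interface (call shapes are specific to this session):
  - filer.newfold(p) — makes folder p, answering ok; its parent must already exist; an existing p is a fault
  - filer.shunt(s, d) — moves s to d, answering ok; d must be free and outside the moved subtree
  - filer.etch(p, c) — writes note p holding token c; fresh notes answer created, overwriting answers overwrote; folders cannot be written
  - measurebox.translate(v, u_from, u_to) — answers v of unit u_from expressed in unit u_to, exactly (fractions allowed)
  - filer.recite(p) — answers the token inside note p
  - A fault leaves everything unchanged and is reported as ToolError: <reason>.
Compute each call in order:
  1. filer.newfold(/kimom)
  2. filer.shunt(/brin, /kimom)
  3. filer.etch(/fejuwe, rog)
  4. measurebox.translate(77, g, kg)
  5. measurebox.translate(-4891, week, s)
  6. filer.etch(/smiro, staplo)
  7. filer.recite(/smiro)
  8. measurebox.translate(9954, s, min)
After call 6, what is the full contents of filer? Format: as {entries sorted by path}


Answer: {brin=vad, fejuwe=rog, kimom/, smiro=staplo}

Derivation:
>>> newfold p=/kimom
= ok
>>> shunt s=/brin d=/kimom
= ToolError: exists
>>> etch p=/fejuwe c=rog
= created
>>> translate v=77 u_from=g u_to=kg
= 77/1000
>>> translate v=-4891 u_from=week u_to=s
= -2958076800
>>> etch p=/smiro c=staplo
= created
>>> recite p=/smiro
= staplo
>>> translate v=9954 u_from=s u_to=min
= 1659/10


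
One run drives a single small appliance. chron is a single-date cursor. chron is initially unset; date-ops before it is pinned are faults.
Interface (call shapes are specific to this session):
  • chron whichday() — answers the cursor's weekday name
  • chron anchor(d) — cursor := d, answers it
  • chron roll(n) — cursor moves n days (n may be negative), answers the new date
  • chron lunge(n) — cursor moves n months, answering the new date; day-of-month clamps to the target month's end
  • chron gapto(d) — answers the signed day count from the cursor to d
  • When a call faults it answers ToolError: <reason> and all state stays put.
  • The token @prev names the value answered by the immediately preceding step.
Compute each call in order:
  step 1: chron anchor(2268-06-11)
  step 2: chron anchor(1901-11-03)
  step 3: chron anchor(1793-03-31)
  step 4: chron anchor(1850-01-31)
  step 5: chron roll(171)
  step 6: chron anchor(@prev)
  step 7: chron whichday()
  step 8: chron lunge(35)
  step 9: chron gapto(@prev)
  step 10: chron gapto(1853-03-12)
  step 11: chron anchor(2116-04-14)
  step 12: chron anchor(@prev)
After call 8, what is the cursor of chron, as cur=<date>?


Answer: cur=1853-06-21

Derivation:
Step: chron anchor[2268-06-11]
Result: 2268-06-11
Step: chron anchor[1901-11-03]
Result: 1901-11-03
Step: chron anchor[1793-03-31]
Result: 1793-03-31
Step: chron anchor[1850-01-31]
Result: 1850-01-31
Step: chron roll[171]
Result: 1850-07-21
Step: chron anchor[@prev]
Result: 1850-07-21
Step: chron whichday[]
Result: Sunday
Step: chron lunge[35]
Result: 1853-06-21
Step: chron gapto[@prev]
Result: 0
Step: chron gapto[1853-03-12]
Result: -101
Step: chron anchor[2116-04-14]
Result: 2116-04-14
Step: chron anchor[@prev]
Result: 2116-04-14


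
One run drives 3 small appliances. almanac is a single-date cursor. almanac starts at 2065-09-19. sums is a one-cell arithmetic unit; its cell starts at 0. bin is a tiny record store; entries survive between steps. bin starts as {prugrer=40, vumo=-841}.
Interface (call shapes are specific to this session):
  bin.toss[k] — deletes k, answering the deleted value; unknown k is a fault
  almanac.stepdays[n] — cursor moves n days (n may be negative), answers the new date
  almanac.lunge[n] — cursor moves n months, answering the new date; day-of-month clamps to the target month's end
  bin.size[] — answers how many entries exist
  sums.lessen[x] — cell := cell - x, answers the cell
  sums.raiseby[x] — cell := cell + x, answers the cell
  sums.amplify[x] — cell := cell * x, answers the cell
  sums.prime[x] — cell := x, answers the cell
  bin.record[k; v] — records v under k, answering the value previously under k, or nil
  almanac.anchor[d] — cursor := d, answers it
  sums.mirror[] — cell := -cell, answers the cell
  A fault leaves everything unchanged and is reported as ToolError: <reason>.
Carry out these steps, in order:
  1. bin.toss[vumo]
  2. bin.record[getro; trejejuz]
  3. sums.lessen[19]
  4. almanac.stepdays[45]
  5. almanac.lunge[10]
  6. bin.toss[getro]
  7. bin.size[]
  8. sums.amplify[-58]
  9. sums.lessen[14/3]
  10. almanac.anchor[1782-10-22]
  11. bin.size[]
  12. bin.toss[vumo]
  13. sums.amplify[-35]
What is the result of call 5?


Answer: 2066-09-03

Derivation:
I run bin.toss(k=vumo), giving -841.
Now I run bin.record(k=getro, v=trejejuz), and get nil.
Next I call sums.lessen(x=19), and get -19.
Next I call almanac.stepdays(n=45), giving 2065-11-03.
Next I call almanac.lunge(n=10), giving 2066-09-03.
I use bin.toss(k=getro), and get trejejuz.
Now I run bin.size(), — result: 1.
Using sums.amplify(x=-58), → 1102.
Now I run sums.lessen(x=14/3), and see 3292/3.
Invoking almanac.anchor(d=1782-10-22), → 1782-10-22.
Calling bin.size, → 1.
Invoking bin.toss(k=vumo), yielding ToolError: no such key vumo.
Calling sums.amplify(x=-35), and see -115220/3.


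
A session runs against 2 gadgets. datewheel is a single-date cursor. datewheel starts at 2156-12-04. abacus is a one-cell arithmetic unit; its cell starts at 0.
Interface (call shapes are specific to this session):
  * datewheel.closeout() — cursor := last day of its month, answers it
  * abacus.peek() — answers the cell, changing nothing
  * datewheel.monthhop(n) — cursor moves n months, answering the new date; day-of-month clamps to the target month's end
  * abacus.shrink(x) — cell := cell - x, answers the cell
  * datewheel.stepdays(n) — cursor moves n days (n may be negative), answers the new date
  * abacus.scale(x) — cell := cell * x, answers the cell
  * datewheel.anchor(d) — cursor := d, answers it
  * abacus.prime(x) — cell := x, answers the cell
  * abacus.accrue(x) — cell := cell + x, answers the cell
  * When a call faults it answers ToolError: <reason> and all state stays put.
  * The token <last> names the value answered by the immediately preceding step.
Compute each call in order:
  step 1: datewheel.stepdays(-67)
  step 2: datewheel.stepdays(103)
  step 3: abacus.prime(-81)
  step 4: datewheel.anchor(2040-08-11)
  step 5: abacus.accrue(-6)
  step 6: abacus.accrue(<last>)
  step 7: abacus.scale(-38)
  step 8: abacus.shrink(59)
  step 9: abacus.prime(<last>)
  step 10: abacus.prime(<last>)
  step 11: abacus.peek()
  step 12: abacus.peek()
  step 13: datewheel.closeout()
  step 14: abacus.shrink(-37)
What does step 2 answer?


>> datewheel.stepdays(n→-67)
<< 2156-09-28
>> datewheel.stepdays(n→103)
<< 2157-01-09
>> abacus.prime(x→-81)
<< -81
>> datewheel.anchor(d→2040-08-11)
<< 2040-08-11
>> abacus.accrue(x→-6)
<< -87
>> abacus.accrue(x→<last>)
<< -174
>> abacus.scale(x→-38)
<< 6612
>> abacus.shrink(x→59)
<< 6553
>> abacus.prime(x→<last>)
<< 6553
>> abacus.prime(x→<last>)
<< 6553
>> abacus.peek()
<< 6553
>> abacus.peek()
<< 6553
>> datewheel.closeout()
<< 2040-08-31
>> abacus.shrink(x→-37)
<< 6590

Answer: 2157-01-09


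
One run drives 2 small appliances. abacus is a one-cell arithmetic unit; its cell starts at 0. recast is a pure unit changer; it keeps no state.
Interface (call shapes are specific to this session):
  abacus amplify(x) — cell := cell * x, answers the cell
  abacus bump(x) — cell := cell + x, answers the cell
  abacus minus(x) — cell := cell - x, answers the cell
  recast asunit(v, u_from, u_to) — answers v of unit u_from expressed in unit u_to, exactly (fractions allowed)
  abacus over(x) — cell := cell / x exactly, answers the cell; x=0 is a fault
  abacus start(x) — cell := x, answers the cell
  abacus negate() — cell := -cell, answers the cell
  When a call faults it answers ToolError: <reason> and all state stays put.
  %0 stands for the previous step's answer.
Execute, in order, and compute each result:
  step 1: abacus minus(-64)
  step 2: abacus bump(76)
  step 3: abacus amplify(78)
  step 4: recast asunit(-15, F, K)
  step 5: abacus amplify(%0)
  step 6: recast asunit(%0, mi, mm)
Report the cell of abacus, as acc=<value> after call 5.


Act: abacus minus[x=-64]
Obs: 64
Act: abacus bump[x=76]
Obs: 140
Act: abacus amplify[x=78]
Obs: 10920
Act: recast asunit[v=-15; u_from=F; u_to=K]
Obs: 44467/180
Act: abacus amplify[x=%0]
Obs: 8092994/3
Act: recast asunit[v=%0; u_from=mi; u_to=mm]
Obs: 4341470445312

Answer: acc=8092994/3


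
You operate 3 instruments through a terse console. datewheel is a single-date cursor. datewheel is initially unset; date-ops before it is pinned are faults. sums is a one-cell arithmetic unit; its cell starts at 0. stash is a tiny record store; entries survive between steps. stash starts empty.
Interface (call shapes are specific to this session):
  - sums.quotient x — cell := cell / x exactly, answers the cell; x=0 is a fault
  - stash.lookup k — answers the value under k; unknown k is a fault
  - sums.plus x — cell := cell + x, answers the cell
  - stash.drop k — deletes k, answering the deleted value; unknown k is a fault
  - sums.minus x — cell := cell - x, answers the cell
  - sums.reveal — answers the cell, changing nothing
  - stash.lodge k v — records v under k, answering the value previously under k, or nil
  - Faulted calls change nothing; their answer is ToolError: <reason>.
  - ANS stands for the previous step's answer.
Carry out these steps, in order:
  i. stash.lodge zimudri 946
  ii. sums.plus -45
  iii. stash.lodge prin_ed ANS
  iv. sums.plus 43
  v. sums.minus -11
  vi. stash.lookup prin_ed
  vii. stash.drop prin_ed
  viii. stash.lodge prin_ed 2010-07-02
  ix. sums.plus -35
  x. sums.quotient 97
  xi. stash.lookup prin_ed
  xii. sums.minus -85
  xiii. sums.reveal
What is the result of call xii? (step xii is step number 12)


Answer: 8219/97

Derivation:
# 1. stash.lodge(k='zimudri', v='946') ~> nil
# 2. sums.plus(x='-45') ~> -45
# 3. stash.lodge(k='prin_ed', v='ANS') ~> nil
# 4. sums.plus(x='43') ~> -2
# 5. sums.minus(x='-11') ~> 9
# 6. stash.lookup(k='prin_ed') ~> -45
# 7. stash.drop(k='prin_ed') ~> -45
# 8. stash.lodge(k='prin_ed', v='2010-07-02') ~> nil
# 9. sums.plus(x='-35') ~> -26
# 10. sums.quotient(x='97') ~> -26/97
# 11. stash.lookup(k='prin_ed') ~> 2010-07-02
# 12. sums.minus(x='-85') ~> 8219/97
# 13. sums.reveal() ~> 8219/97


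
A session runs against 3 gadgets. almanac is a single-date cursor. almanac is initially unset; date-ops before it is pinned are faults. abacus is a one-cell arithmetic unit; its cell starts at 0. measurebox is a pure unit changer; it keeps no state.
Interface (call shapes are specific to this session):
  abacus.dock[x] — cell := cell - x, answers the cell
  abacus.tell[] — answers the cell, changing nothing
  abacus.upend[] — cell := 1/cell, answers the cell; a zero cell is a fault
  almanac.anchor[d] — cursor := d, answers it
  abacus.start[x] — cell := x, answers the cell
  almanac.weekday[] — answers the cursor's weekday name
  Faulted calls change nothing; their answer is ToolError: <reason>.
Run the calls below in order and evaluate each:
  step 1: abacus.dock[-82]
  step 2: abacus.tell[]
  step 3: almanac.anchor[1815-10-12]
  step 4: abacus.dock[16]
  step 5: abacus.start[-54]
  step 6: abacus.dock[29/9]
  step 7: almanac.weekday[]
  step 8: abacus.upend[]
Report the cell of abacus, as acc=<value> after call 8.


==> dock(x: -82)
<== 82
==> tell()
<== 82
==> anchor(d: 1815-10-12)
<== 1815-10-12
==> dock(x: 16)
<== 66
==> start(x: -54)
<== -54
==> dock(x: 29/9)
<== -515/9
==> weekday()
<== Thursday
==> upend()
<== -9/515

Answer: acc=-9/515


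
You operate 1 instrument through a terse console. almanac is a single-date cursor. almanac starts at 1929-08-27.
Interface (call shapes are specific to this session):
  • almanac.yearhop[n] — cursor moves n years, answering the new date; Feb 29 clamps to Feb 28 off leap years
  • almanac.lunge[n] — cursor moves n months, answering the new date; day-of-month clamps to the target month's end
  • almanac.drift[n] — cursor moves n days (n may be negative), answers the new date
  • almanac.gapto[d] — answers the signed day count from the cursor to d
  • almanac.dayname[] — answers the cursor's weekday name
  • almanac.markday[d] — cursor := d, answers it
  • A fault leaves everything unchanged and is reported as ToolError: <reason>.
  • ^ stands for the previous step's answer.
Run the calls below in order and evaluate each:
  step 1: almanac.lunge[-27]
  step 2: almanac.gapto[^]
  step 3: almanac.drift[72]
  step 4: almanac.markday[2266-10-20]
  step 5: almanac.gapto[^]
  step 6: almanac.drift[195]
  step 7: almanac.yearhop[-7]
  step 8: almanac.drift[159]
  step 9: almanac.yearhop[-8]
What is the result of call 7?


Answer: 2260-05-03

Derivation:
Do: almanac.lunge[n→-27]
See: 1927-05-27
Do: almanac.gapto[d→^]
See: 0
Do: almanac.drift[n→72]
See: 1927-08-07
Do: almanac.markday[d→2266-10-20]
See: 2266-10-20
Do: almanac.gapto[d→^]
See: 0
Do: almanac.drift[n→195]
See: 2267-05-03
Do: almanac.yearhop[n→-7]
See: 2260-05-03
Do: almanac.drift[n→159]
See: 2260-10-09
Do: almanac.yearhop[n→-8]
See: 2252-10-09


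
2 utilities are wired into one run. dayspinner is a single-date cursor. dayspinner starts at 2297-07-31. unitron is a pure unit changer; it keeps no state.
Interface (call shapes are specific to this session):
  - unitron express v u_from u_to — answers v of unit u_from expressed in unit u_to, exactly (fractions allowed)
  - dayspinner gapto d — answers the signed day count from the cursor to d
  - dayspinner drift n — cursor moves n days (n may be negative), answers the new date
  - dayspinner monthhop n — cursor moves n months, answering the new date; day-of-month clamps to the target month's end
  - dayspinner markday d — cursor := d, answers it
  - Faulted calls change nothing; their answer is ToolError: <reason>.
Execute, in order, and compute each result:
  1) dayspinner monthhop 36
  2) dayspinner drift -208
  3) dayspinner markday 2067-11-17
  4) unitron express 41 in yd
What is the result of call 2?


Answer: 2300-01-04

Derivation:
% dayspinner monthhop n=36
= 2300-07-31
% dayspinner drift n=-208
= 2300-01-04
% dayspinner markday d=2067-11-17
= 2067-11-17
% unitron express v=41 u_from=in u_to=yd
= 41/36


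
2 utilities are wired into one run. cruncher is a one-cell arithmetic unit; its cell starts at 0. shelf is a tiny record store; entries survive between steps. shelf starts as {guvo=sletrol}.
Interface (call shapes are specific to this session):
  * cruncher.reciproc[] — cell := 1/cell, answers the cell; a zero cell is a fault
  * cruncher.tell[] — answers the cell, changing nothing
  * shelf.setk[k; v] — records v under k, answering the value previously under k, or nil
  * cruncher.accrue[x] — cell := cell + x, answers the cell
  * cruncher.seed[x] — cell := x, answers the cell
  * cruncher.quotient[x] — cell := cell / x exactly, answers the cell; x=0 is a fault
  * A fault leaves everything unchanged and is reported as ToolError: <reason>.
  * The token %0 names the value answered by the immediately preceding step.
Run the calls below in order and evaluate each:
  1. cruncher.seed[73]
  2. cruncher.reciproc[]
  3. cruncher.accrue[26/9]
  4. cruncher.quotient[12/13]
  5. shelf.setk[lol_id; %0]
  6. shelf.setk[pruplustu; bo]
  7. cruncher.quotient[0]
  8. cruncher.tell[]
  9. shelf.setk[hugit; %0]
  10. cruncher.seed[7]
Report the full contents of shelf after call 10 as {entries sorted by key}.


Answer: {guvo=sletrol, hugit=24791/7884, lol_id=24791/7884, pruplustu=bo}

Derivation:
-- 1. cruncher.seed(x=73) == 73
-- 2. cruncher.reciproc() == 1/73
-- 3. cruncher.accrue(x=26/9) == 1907/657
-- 4. cruncher.quotient(x=12/13) == 24791/7884
-- 5. shelf.setk(k=lol_id, v=%0) == nil
-- 6. shelf.setk(k=pruplustu, v=bo) == nil
-- 7. cruncher.quotient(x=0) == ToolError: division by zero
-- 8. cruncher.tell() == 24791/7884
-- 9. shelf.setk(k=hugit, v=%0) == nil
-- 10. cruncher.seed(x=7) == 7
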